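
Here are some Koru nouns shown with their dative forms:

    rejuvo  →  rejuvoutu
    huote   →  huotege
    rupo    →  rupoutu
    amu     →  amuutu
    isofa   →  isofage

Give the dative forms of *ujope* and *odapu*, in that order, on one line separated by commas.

ujopege, odapuutu

Looking at the last vowel of each stem: -utu when the last vowel of the stem is a rounded vowel (*rejuvo*, *rupo*, *amu*); -ge when the last vowel of the stem is an unrounded vowel (*huote*, *isofa*).
*ujope* — last vowel /e/ (an unrounded vowel) → -ge → *ujopege*.
Since the last vowel of *odapu* is /u/ (a rounded vowel), it takes -utu, giving *odapuutu*.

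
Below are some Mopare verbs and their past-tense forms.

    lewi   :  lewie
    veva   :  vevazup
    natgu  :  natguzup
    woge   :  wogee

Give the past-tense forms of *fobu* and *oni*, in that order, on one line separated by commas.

The suffix is conditioned by the last vowel: -e when the last vowel of the stem is a front vowel (*lewi*, *woge*); -zup when the last vowel of the stem is a back vowel (*veva*, *natgu*).
Since the last vowel of *fobu* is /u/ (a back vowel), it takes -zup, giving *fobuzup*.
The last vowel of *oni* is /i/, which is a front vowel, so the suffix is -e, giving *onie*.

fobuzup, onie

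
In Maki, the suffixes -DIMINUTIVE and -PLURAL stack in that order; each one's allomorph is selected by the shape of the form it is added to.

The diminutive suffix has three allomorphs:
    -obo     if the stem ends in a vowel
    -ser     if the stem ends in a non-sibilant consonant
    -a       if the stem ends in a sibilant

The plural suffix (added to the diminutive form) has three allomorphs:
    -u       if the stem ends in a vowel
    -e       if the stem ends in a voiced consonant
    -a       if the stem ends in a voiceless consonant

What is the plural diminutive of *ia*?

*ia*: final sound = /a/, a vowel → -obo → *iaobo*.
The diminutive form *iaobo*: final sound = /o/, a vowel → -u → *iaobou*.

iaobou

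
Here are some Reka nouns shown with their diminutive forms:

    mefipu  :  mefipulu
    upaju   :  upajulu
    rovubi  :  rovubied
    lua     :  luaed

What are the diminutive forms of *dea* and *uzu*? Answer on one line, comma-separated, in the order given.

The alternation tracks the last vowel of the stem — -lu when the last vowel of the stem is a rounded vowel (*mefipu*, *upaju*); -ed when the last vowel of the stem is an unrounded vowel (*rovubi*, *lua*).
The last vowel of *dea* is /a/, which is an unrounded vowel, so the suffix is -ed, giving *deaed*.
The last vowel of *uzu* is /u/, which is a rounded vowel, so the suffix is -lu, giving *uzulu*.

deaed, uzulu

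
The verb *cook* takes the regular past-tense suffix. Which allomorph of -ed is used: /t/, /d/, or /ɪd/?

/t/

The stem *cook* ends in a voiceless consonant other than /t/.
The -ed suffix is realized as /ɪd/ after /t, d/; as /t/ after other voiceless consonants; and as /d/ after other voiced sounds.
So -ed on *cook* is pronounced /t/.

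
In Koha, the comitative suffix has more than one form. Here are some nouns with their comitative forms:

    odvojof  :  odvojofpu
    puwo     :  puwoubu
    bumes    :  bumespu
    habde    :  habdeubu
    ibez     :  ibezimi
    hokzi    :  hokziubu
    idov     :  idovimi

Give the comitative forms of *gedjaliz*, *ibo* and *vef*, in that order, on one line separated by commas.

gedjalizimi, iboubu, vefpu

Looking at the final sound of each stem: -pu when the stem ends in a voiceless consonant (*odvojof*, *bumes*); -imi when the stem ends in a voiced consonant (*ibez*, *idov*); -ubu when the stem ends in a vowel (*puwo*, *habde*, *hokzi*).
Since the final sound of *gedjaliz* is /z/ (a voiced consonant), it takes -imi, giving *gedjalizimi*.
*ibo* — final sound /o/ (a vowel) → -ubu → *iboubu*.
*vef* — final sound /f/ (a voiceless consonant) → -pu → *vefpu*.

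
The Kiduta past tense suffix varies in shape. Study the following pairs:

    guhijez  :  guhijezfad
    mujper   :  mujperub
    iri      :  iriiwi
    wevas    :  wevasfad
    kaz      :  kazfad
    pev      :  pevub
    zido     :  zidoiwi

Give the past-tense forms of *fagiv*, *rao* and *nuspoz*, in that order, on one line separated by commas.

fagivub, raoiwi, nuspozfad

The suffix is conditioned by the final sound: -fad when the stem ends in a sibilant (*guhijez*, *wevas*, *kaz*); -ub when the stem ends in a non-sibilant consonant (*mujper*, *pev*); -iwi when the stem ends in a vowel (*iri*, *zido*).
The final sound of *fagiv* is /v/, which is a non-sibilant consonant, so the suffix is -ub, giving *fagivub*.
*rao*: final sound = /o/, a vowel → -iwi → *raoiwi*.
*nuspoz*: final sound = /z/, a sibilant → -fad → *nuspozfad*.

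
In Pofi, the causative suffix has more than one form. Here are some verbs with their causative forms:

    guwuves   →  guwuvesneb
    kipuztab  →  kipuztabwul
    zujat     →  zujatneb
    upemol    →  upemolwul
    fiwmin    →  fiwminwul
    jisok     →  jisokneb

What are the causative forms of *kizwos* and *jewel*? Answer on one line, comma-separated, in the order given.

kizwosneb, jewelwul

The suffix is conditioned by the final consonant: -neb when the stem ends in a voiceless consonant (*guwuves*, *zujat*, *jisok*); -wul when the stem ends in a voiced consonant (*kipuztab*, *upemol*, *fiwmin*).
Since the final consonant of *kizwos* is /s/ (voiceless), it takes -neb, giving *kizwosneb*.
Since the final consonant of *jewel* is /l/ (voiced), it takes -wul, giving *jewelwul*.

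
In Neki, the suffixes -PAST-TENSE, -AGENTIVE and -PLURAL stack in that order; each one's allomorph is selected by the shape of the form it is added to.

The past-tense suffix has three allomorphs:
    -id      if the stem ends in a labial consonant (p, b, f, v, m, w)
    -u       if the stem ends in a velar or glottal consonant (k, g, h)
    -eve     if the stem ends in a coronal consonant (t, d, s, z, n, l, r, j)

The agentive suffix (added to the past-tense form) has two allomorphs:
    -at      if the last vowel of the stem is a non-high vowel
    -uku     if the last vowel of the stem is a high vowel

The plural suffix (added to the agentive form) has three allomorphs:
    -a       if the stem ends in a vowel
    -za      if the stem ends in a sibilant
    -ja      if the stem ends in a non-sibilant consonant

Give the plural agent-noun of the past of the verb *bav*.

bavidukua

*bav* — final consonant /v/ (labial) → -id → *bavid*.
The past-tense form *bavid*: last vowel = /i/, a high vowel → -uku → *baviduku*.
The agentive form *baviduku* — final sound /u/ (a vowel) → -a → *bavidukua*.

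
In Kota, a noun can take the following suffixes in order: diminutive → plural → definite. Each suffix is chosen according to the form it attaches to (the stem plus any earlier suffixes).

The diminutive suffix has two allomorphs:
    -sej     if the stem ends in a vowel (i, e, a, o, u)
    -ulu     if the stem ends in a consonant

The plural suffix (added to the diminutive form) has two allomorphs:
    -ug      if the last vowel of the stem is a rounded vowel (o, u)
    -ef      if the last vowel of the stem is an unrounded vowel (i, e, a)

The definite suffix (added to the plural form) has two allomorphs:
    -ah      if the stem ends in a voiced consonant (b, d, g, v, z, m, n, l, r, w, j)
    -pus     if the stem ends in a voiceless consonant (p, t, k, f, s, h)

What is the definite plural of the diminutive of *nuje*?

The final sound of *nuje* is /e/, which is a vowel, so the diminutive suffix is -sej, giving *nujesej*.
Since the last vowel of the diminutive form *nujesej* is /e/ (an unrounded vowel), it takes -ef, giving *nujesejef*.
Since the final consonant of the plural form *nujesejef* is /f/ (voiceless), it takes -pus, giving *nujesejefpus*.

nujesejefpus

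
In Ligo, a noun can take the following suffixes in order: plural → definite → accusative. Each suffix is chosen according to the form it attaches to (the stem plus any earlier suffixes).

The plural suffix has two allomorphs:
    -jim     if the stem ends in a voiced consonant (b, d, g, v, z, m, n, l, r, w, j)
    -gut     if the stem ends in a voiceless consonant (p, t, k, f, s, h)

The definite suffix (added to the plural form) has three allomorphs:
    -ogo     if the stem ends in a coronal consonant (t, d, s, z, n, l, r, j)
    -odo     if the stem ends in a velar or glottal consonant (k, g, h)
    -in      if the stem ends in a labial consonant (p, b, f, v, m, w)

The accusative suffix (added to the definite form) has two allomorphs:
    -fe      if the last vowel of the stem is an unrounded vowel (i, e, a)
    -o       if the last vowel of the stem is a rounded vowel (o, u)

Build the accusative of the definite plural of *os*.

The final consonant of *os* is /s/, which is voiceless, so the plural suffix is -gut, giving *osgut*.
The plural form *osgut*: final consonant = /t/, coronal → -ogo → *osgutogo*.
Since the last vowel of the definite form *osgutogo* is /o/ (a rounded vowel), it takes -o, giving *osgutogoo*.

osgutogoo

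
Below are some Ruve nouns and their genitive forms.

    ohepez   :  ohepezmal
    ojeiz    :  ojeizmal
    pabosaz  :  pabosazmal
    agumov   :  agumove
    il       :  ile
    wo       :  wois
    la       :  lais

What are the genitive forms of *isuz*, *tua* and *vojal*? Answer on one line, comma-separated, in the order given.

Looking at the final sound of each stem: -mal when the stem ends in a sibilant (*ohepez*, *ojeiz*, *pabosaz*); -e when the stem ends in a non-sibilant consonant (*agumov*, *il*); -is when the stem ends in a vowel (*wo*, *la*).
*isuz*: final sound = /z/, a sibilant → -mal → *isuzmal*.
*tua* — final sound /a/ (a vowel) → -is → *tuais*.
*vojal*: final sound = /l/, a non-sibilant consonant → -e → *vojale*.

isuzmal, tuais, vojale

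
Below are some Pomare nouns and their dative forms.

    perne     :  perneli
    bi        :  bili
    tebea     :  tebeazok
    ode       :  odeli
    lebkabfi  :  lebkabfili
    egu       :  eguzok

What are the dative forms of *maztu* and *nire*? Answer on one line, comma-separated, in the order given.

The alternation tracks the last vowel of the stem — -li when the last vowel of the stem is a front vowel (*perne*, *bi*, *ode*, *lebkabfi*); -zok when the last vowel of the stem is a back vowel (*tebea*, *egu*).
The last vowel of *maztu* is /u/, which is a back vowel, so the suffix is -zok, giving *maztuzok*.
The last vowel of *nire* is /e/, which is a front vowel, so the suffix is -li, giving *nireli*.

maztuzok, nireli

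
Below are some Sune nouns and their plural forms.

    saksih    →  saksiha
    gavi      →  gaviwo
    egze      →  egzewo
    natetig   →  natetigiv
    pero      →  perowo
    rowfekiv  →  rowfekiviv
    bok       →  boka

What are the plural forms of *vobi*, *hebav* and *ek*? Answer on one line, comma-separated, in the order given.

The pattern is voicing of the final sound: -a when the stem ends in a voiceless consonant (*saksih*, *bok*); -iv when the stem ends in a voiced consonant (*natetig*, *rowfekiv*); -wo when the stem ends in a vowel (*gavi*, *egze*, *pero*).
The final sound of *vobi* is /i/, which is a vowel, so the suffix is -wo, giving *vobiwo*.
*hebav* — final sound /v/ (a voiced consonant) → -iv → *hebaviv*.
*ek* — final sound /k/ (a voiceless consonant) → -a → *eka*.

vobiwo, hebaviv, eka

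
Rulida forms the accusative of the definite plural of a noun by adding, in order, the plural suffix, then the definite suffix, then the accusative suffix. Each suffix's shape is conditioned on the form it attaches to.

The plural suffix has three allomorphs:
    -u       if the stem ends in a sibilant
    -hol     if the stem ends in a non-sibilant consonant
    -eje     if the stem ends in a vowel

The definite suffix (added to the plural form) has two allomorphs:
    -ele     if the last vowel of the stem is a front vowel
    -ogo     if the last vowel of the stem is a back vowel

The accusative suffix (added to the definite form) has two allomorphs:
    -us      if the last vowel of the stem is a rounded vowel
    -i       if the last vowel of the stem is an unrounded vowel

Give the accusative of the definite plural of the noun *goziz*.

*goziz* — final sound /z/ (a sibilant) → -u → *gozizu*.
The plural form *gozizu*: last vowel = /u/, a back vowel → -ogo → *gozizuogo*.
The last vowel of the definite form *gozizuogo* is /o/, which is a rounded vowel, so the accusative suffix is -us, giving *gozizuogous*.

gozizuogous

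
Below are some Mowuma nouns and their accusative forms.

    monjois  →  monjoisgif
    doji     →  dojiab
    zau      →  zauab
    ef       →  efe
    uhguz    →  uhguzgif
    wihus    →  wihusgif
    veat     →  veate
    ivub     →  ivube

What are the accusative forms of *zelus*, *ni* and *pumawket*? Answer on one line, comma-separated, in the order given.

zelusgif, niab, pumawkete

The suffix is conditioned by the final sound: -gif when the stem ends in a sibilant (*monjois*, *uhguz*, *wihus*); -e when the stem ends in a non-sibilant consonant (*ef*, *veat*, *ivub*); -ab when the stem ends in a vowel (*doji*, *zau*).
*zelus* — final sound /s/ (a sibilant) → -gif → *zelusgif*.
The final sound of *ni* is /i/, which is a vowel, so the suffix is -ab, giving *niab*.
*pumawket* — final sound /t/ (a non-sibilant consonant) → -e → *pumawkete*.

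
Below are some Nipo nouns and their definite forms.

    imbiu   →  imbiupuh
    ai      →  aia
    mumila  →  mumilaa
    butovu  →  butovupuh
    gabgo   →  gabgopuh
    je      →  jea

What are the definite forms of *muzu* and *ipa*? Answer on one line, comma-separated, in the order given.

muzupuh, ipaa

Looking at the last vowel of each stem: -puh when the last vowel of the stem is a rounded vowel (*imbiu*, *butovu*, *gabgo*); -a when the last vowel of the stem is an unrounded vowel (*ai*, *mumila*, *je*).
Since the last vowel of *muzu* is /u/ (a rounded vowel), it takes -puh, giving *muzupuh*.
Since the last vowel of *ipa* is /a/ (an unrounded vowel), it takes -a, giving *ipaa*.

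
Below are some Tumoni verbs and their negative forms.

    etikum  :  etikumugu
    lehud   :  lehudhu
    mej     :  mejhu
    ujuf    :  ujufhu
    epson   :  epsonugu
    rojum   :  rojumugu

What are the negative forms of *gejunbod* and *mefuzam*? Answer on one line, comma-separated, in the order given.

gejunbodhu, mefuzamugu

The pattern is nasality of the final consonant: -ugu when the stem ends in a nasal (*etikum*, *epson*, *rojum*); -hu when the stem ends in a non-nasal consonant (*lehud*, *mej*, *ujuf*).
*gejunbod* — final consonant /d/ (non-nasal) → -hu → *gejunbodhu*.
*mefuzam*: final consonant = /m/, a nasal → -ugu → *mefuzamugu*.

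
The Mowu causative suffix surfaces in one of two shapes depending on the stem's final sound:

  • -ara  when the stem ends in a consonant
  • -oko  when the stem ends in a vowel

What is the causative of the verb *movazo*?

movazooko

Since the final sound of *movazo* is /o/ (a vowel), it takes -oko, giving *movazooko*.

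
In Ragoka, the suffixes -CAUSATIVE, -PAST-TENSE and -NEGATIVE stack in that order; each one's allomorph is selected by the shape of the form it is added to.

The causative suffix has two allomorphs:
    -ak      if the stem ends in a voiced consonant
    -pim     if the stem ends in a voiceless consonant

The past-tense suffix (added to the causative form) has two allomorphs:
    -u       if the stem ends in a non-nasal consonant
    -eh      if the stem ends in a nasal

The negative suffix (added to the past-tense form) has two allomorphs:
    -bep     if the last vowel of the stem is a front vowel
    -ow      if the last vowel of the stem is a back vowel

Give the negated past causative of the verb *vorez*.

vorezakuow

Since the final consonant of *vorez* is /z/ (voiced), it takes -ak, giving *vorezak*.
Since the final consonant of the causative form *vorezak* is /k/ (non-nasal), it takes -u, giving *vorezaku*.
Since the last vowel of the past-tense form *vorezaku* is /u/ (a back vowel), it takes -ow, giving *vorezakuow*.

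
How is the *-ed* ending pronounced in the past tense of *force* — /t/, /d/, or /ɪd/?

The stem *force* ends in a voiceless consonant other than /t/.
The -ed suffix is realized as /ɪd/ after /t, d/; as /t/ after other voiceless consonants; and as /d/ after other voiced sounds.
So -ed on *force* is pronounced /t/.

/t/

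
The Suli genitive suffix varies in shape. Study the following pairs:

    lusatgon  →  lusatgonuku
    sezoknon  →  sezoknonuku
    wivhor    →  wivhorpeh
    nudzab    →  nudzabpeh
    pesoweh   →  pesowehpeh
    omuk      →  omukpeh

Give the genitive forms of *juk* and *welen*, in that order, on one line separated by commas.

jukpeh, welenuku

The pattern is nasality of the final consonant: -uku when the stem ends in a nasal (*lusatgon*, *sezoknon*); -peh when the stem ends in a non-nasal consonant (*wivhor*, *nudzab*, *pesoweh*, *omuk*).
The final consonant of *juk* is /k/, which is non-nasal, so the suffix is -peh, giving *jukpeh*.
Since the final consonant of *welen* is /n/ (a nasal), it takes -uku, giving *welenuku*.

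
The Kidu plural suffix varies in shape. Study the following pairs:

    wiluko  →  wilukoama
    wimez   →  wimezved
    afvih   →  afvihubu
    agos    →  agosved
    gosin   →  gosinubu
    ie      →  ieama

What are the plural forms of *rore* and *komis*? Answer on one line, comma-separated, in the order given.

roreama, komisved

Looking at the final sound of each stem: -ved when the stem ends in a sibilant (*wimez*, *agos*); -ubu when the stem ends in a non-sibilant consonant (*afvih*, *gosin*); -ama when the stem ends in a vowel (*wiluko*, *ie*).
Since the final sound of *rore* is /e/ (a vowel), it takes -ama, giving *roreama*.
Since the final sound of *komis* is /s/ (a sibilant), it takes -ved, giving *komisved*.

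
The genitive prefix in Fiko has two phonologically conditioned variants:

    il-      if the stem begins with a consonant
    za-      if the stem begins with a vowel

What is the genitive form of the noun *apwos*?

The first sound of *apwos* is /a/, which is a vowel, so the prefix is za-, giving *zaapwos*.

zaapwos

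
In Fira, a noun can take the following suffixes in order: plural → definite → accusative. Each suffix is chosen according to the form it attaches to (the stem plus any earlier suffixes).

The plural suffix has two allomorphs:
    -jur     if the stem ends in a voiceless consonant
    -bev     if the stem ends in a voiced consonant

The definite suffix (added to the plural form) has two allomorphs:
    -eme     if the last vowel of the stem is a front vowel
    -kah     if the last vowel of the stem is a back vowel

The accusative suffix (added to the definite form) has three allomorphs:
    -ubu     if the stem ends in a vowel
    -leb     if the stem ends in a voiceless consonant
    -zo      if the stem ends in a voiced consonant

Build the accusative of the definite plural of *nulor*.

nulorbevemeubu

Since the final consonant of *nulor* is /r/ (voiced), it takes -bev, giving *nulorbev*.
The plural form *nulorbev* — last vowel /e/ (a front vowel) → -eme → *nulorbeveme*.
The definite form *nulorbeveme*: final sound = /e/, a vowel → -ubu → *nulorbevemeubu*.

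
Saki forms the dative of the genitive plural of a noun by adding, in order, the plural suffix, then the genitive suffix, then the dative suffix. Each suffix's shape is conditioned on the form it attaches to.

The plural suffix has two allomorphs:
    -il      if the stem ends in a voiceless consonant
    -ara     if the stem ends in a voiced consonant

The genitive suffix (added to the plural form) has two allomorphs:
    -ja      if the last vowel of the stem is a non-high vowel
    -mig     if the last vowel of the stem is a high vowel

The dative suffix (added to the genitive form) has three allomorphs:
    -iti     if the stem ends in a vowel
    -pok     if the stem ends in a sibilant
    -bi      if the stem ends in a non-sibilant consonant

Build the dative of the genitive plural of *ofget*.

ofgetilmigbi

The final consonant of *ofget* is /t/, which is voiceless, so the plural suffix is -il, giving *ofgetil*.
The plural form *ofgetil* — last vowel /i/ (a high vowel) → -mig → *ofgetilmig*.
The genitive form *ofgetilmig* — final sound /g/ (a non-sibilant consonant) → -bi → *ofgetilmigbi*.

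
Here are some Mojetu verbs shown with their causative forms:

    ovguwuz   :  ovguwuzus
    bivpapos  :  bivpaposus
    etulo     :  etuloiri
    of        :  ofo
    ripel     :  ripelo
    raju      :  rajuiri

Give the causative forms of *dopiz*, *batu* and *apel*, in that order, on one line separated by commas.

The alternation tracks the final sound of the stem — -us when the stem ends in a sibilant (*ovguwuz*, *bivpapos*); -o when the stem ends in a non-sibilant consonant (*of*, *ripel*); -iri when the stem ends in a vowel (*etulo*, *raju*).
The final sound of *dopiz* is /z/, which is a sibilant, so the suffix is -us, giving *dopizus*.
Since the final sound of *batu* is /u/ (a vowel), it takes -iri, giving *batuiri*.
Since the final sound of *apel* is /l/ (a non-sibilant consonant), it takes -o, giving *apelo*.

dopizus, batuiri, apelo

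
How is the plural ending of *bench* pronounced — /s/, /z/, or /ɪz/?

/ɪz/

The stem *bench* ends in a sibilant (/s, z, ʃ, ʒ, tʃ, dʒ/).
The plural suffix surfaces as /ɪz/ after sibilants, /s/ after other voiceless consonants, and /z/ after other voiced sounds.
So the plural -s on *bench* is pronounced /ɪz/.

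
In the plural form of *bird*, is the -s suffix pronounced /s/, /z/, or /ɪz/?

/z/

The stem *bird* ends in a voiced non-sibilant sound.
The plural suffix surfaces as /ɪz/ after sibilants, /s/ after other voiceless consonants, and /z/ after other voiced sounds.
So the plural -s on *bird* is pronounced /z/.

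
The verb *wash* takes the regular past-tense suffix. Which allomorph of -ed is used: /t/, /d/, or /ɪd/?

The stem *wash* ends in a voiceless consonant other than /t/.
The -ed suffix is realized as /ɪd/ after /t, d/; as /t/ after other voiceless consonants; and as /d/ after other voiced sounds.
So -ed on *wash* is pronounced /t/.

/t/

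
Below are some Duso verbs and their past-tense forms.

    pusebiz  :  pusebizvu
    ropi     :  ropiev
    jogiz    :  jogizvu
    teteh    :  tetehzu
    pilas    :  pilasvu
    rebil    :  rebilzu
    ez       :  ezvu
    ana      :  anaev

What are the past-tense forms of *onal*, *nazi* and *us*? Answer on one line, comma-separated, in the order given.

The suffix is conditioned by the final sound: -vu when the stem ends in a sibilant (*pusebiz*, *jogiz*, *pilas*, *ez*); -zu when the stem ends in a non-sibilant consonant (*teteh*, *rebil*); -ev when the stem ends in a vowel (*ropi*, *ana*).
*onal* — final sound /l/ (a non-sibilant consonant) → -zu → *onalzu*.
Since the final sound of *nazi* is /i/ (a vowel), it takes -ev, giving *naziev*.
The final sound of *us* is /s/, which is a sibilant, so the suffix is -vu, giving *usvu*.

onalzu, naziev, usvu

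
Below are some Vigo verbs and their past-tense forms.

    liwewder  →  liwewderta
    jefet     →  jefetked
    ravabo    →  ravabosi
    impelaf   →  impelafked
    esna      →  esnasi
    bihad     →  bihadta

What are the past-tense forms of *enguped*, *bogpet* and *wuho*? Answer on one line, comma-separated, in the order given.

engupedta, bogpetked, wuhosi

The alternation tracks the final sound of the stem — -ked when the stem ends in a voiceless consonant (*jefet*, *impelaf*); -ta when the stem ends in a voiced consonant (*liwewder*, *bihad*); -si when the stem ends in a vowel (*ravabo*, *esna*).
*enguped* — final sound /d/ (a voiced consonant) → -ta → *engupedta*.
The final sound of *bogpet* is /t/, which is a voiceless consonant, so the suffix is -ked, giving *bogpetked*.
*wuho* — final sound /o/ (a vowel) → -si → *wuhosi*.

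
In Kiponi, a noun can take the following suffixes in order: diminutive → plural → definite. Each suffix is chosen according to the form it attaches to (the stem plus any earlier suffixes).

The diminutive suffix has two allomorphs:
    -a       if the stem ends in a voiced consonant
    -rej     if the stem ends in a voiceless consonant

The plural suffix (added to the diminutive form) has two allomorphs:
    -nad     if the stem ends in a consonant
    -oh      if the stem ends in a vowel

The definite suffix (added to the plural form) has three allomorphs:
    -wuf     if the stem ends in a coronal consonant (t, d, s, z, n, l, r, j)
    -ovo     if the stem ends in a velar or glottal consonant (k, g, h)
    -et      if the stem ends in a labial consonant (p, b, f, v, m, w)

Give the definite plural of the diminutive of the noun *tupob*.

*tupob* — final consonant /b/ (voiced) → -a → *tupoba*.
The diminutive form *tupoba*: final sound = /a/, a vowel → -oh → *tupobaoh*.
The plural form *tupobaoh* — final consonant /h/ (velar/glottal) → -ovo → *tupobaohovo*.

tupobaohovo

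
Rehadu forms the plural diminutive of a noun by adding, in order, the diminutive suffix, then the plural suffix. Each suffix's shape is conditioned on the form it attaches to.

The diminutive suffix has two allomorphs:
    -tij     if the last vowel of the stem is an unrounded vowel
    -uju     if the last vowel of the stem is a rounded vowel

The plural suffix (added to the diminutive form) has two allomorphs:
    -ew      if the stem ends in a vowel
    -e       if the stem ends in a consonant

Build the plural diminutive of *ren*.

The last vowel of *ren* is /e/, which is an unrounded vowel, so the diminutive suffix is -tij, giving *rentij*.
Since the final sound of the diminutive form *rentij* is /j/ (a consonant), it takes -e, giving *rentije*.

rentije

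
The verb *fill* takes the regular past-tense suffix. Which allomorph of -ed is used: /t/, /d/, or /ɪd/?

The stem *fill* ends in a voiced sound other than /d/.
The -ed suffix is realized as /ɪd/ after /t, d/; as /t/ after other voiceless consonants; and as /d/ after other voiced sounds.
So -ed on *fill* is pronounced /d/.

/d/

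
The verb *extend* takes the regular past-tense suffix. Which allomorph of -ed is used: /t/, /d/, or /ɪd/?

The stem *extend* ends in /t/ or /d/.
The -ed suffix is realized as /ɪd/ after /t, d/; as /t/ after other voiceless consonants; and as /d/ after other voiced sounds.
So -ed on *extend* is pronounced /ɪd/.

/ɪd/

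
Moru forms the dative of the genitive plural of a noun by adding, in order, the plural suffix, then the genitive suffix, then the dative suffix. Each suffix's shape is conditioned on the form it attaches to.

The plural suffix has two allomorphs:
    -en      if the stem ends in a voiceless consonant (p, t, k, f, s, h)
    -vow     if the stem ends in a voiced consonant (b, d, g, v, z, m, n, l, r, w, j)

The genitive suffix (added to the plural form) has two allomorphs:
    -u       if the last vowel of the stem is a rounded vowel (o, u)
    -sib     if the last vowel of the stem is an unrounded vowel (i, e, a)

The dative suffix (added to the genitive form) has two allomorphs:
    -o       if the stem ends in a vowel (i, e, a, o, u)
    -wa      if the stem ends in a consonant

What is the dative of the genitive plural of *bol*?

*bol* — final consonant /l/ (voiced) → -vow → *bolvow*.
The last vowel of the plural form *bolvow* is /o/, which is a rounded vowel, so the genitive suffix is -u, giving *bolvowu*.
Since the final sound of the genitive form *bolvowu* is /u/ (a vowel), it takes -o, giving *bolvowuo*.

bolvowuo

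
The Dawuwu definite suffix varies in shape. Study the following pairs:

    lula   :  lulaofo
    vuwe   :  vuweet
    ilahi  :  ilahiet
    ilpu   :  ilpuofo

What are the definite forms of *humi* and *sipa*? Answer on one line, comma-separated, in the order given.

humiet, sipaofo

Looking at the last vowel of each stem: -et when the last vowel of the stem is a front vowel (*vuwe*, *ilahi*); -ofo when the last vowel of the stem is a back vowel (*lula*, *ilpu*).
*humi*: last vowel = /i/, a front vowel → -et → *humiet*.
*sipa*: last vowel = /a/, a back vowel → -ofo → *sipaofo*.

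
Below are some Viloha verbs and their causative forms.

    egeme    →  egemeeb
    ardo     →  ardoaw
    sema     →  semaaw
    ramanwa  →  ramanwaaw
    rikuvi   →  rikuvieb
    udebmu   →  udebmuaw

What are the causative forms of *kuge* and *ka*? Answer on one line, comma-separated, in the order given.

kugeeb, kaaw

The pattern is front/back vowel harmony: -eb when the last vowel of the stem is a front vowel (*egeme*, *rikuvi*); -aw when the last vowel of the stem is a back vowel (*ardo*, *sema*, *ramanwa*, *udebmu*).
*kuge* — last vowel /e/ (a front vowel) → -eb → *kugeeb*.
*ka*: last vowel = /a/, a back vowel → -aw → *kaaw*.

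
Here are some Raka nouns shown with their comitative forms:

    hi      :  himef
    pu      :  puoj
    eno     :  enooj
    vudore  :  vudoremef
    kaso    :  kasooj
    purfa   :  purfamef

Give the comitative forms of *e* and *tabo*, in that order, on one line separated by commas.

emef, tabooj

The pattern is rounding harmony: -oj when the last vowel of the stem is a rounded vowel (*pu*, *eno*, *kaso*); -mef when the last vowel of the stem is an unrounded vowel (*hi*, *vudore*, *purfa*).
Since the last vowel of *e* is /e/ (an unrounded vowel), it takes -mef, giving *emef*.
Since the last vowel of *tabo* is /o/ (a rounded vowel), it takes -oj, giving *tabooj*.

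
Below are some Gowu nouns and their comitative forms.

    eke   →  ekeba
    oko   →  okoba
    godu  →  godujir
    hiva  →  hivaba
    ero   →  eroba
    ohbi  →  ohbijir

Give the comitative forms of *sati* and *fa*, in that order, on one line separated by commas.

The alternation tracks the last vowel of the stem — -jir when the last vowel of the stem is a high vowel (*godu*, *ohbi*); -ba when the last vowel of the stem is a non-high vowel (*eke*, *oko*, *hiva*, *ero*).
The last vowel of *sati* is /i/, which is a high vowel, so the suffix is -jir, giving *satijir*.
The last vowel of *fa* is /a/, which is a non-high vowel, so the suffix is -ba, giving *faba*.

satijir, faba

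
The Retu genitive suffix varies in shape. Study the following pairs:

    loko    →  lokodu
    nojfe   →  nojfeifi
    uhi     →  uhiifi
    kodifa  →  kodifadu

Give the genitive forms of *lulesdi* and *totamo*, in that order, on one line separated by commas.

The pattern is front/back vowel harmony: -ifi when the last vowel of the stem is a front vowel (*nojfe*, *uhi*); -du when the last vowel of the stem is a back vowel (*loko*, *kodifa*).
*lulesdi* — last vowel /i/ (a front vowel) → -ifi → *lulesdiifi*.
Since the last vowel of *totamo* is /o/ (a back vowel), it takes -du, giving *totamodu*.

lulesdiifi, totamodu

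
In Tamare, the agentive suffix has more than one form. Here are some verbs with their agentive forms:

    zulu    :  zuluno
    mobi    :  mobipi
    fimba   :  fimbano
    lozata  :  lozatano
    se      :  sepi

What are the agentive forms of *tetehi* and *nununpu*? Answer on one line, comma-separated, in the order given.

tetehipi, nununpuno

The alternation tracks the last vowel of the stem — -pi when the last vowel of the stem is a front vowel (*mobi*, *se*); -no when the last vowel of the stem is a back vowel (*zulu*, *fimba*, *lozata*).
*tetehi*: last vowel = /i/, a front vowel → -pi → *tetehipi*.
Since the last vowel of *nununpu* is /u/ (a back vowel), it takes -no, giving *nununpuno*.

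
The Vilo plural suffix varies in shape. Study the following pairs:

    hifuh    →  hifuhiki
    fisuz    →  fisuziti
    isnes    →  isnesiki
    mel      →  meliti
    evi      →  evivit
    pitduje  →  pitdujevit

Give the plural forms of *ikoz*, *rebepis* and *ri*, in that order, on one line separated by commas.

The pattern is voicing of the final sound: -iki when the stem ends in a voiceless consonant (*hifuh*, *isnes*); -iti when the stem ends in a voiced consonant (*fisuz*, *mel*); -vit when the stem ends in a vowel (*evi*, *pitduje*).
*ikoz*: final sound = /z/, a voiced consonant → -iti → *ikoziti*.
*rebepis*: final sound = /s/, a voiceless consonant → -iki → *rebepisiki*.
*ri*: final sound = /i/, a vowel → -vit → *rivit*.

ikoziti, rebepisiki, rivit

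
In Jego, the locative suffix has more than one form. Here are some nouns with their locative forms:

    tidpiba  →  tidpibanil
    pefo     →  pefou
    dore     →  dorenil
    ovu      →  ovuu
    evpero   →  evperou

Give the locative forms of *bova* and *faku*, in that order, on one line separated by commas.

bovanil, fakuu

Looking at the last vowel of each stem: -u when the last vowel of the stem is a rounded vowel (*pefo*, *ovu*, *evpero*); -nil when the last vowel of the stem is an unrounded vowel (*tidpiba*, *dore*).
*bova* — last vowel /a/ (an unrounded vowel) → -nil → *bovanil*.
*faku*: last vowel = /u/, a rounded vowel → -u → *fakuu*.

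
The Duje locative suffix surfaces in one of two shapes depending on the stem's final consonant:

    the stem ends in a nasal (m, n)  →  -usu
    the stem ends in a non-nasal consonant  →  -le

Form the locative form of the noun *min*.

minusu

*min*: final consonant = /n/, a nasal → -usu → *minusu*.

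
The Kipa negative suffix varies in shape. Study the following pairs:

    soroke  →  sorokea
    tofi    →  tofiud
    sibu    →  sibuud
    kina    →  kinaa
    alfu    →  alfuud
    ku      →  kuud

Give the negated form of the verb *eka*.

ekaa

The alternation tracks the last vowel of the stem — -ud when the last vowel of the stem is a high vowel (*tofi*, *sibu*, *alfu*, *ku*); -a when the last vowel of the stem is a non-high vowel (*soroke*, *kina*).
The last vowel of *eka* is /a/, which is a non-high vowel, so the suffix is -a, giving *ekaa*.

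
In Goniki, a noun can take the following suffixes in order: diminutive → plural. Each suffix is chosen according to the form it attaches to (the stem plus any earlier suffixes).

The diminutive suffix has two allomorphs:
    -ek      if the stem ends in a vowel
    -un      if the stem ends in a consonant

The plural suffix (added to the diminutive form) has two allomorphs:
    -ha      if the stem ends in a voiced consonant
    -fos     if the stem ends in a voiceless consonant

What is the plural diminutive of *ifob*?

ifobunha

Since the final sound of *ifob* is /b/ (a consonant), it takes -un, giving *ifobun*.
Since the final consonant of the diminutive form *ifobun* is /n/ (voiced), it takes -ha, giving *ifobunha*.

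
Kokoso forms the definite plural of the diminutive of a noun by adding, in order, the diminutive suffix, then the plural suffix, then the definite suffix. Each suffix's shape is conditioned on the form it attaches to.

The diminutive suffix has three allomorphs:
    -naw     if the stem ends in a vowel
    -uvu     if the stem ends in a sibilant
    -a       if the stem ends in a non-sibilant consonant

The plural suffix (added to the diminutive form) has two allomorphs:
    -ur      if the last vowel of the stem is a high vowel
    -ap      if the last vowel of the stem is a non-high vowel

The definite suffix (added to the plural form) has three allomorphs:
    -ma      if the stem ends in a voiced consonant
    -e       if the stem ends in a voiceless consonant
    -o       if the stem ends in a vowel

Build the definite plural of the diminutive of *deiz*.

deizuvuurma

*deiz*: final sound = /z/, a sibilant → -uvu → *deizuvu*.
The last vowel of the diminutive form *deizuvu* is /u/, which is a high vowel, so the plural suffix is -ur, giving *deizuvuur*.
The plural form *deizuvuur*: final sound = /r/, a voiced consonant → -ma → *deizuvuurma*.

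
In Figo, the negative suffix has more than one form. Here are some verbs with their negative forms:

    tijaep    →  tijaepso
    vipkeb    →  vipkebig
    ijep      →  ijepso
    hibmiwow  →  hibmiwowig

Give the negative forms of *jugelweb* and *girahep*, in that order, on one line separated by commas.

The suffix is conditioned by the final consonant: -so when the stem ends in a voiceless consonant (*tijaep*, *ijep*); -ig when the stem ends in a voiced consonant (*vipkeb*, *hibmiwow*).
*jugelweb*: final consonant = /b/, voiced → -ig → *jugelwebig*.
The final consonant of *girahep* is /p/, which is voiceless, so the suffix is -so, giving *girahepso*.

jugelwebig, girahepso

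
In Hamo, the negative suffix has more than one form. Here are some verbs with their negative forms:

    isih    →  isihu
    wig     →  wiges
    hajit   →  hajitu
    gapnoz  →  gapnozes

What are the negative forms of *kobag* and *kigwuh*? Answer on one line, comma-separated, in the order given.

Looking at the final consonant of each stem: -u when the stem ends in a voiceless consonant (*isih*, *hajit*); -es when the stem ends in a voiced consonant (*wig*, *gapnoz*).
Since the final consonant of *kobag* is /g/ (voiced), it takes -es, giving *kobages*.
The final consonant of *kigwuh* is /h/, which is voiceless, so the suffix is -u, giving *kigwuhu*.

kobages, kigwuhu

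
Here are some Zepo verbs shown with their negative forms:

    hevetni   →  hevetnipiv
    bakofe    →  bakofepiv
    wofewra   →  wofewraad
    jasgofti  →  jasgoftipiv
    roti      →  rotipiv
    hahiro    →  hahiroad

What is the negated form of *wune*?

wunepiv

Looking at the last vowel of each stem: -piv when the last vowel of the stem is a front vowel (*hevetni*, *bakofe*, *jasgofti*, *roti*); -ad when the last vowel of the stem is a back vowel (*wofewra*, *hahiro*).
Since the last vowel of *wune* is /e/ (a front vowel), it takes -piv, giving *wunepiv*.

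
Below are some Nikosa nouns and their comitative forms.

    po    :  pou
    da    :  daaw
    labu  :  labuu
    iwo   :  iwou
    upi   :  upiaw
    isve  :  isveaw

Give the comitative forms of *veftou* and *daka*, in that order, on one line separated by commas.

veftouu, dakaaw

The suffix is conditioned by the last vowel: -u when the last vowel of the stem is a rounded vowel (*po*, *labu*, *iwo*); -aw when the last vowel of the stem is an unrounded vowel (*da*, *upi*, *isve*).
Since the last vowel of *veftou* is /u/ (a rounded vowel), it takes -u, giving *veftouu*.
The last vowel of *daka* is /a/, which is an unrounded vowel, so the suffix is -aw, giving *dakaaw*.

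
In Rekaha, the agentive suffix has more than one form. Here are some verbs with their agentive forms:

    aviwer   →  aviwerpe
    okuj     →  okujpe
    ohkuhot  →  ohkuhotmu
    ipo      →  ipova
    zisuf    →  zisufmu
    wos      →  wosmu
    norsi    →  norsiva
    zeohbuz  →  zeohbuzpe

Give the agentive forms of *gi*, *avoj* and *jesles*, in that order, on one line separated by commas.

giva, avojpe, jeslesmu

Looking at the final sound of each stem: -mu when the stem ends in a voiceless consonant (*ohkuhot*, *zisuf*, *wos*); -pe when the stem ends in a voiced consonant (*aviwer*, *okuj*, *zeohbuz*); -va when the stem ends in a vowel (*ipo*, *norsi*).
Since the final sound of *gi* is /i/ (a vowel), it takes -va, giving *giva*.
Since the final sound of *avoj* is /j/ (a voiced consonant), it takes -pe, giving *avojpe*.
*jesles* — final sound /s/ (a voiceless consonant) → -mu → *jeslesmu*.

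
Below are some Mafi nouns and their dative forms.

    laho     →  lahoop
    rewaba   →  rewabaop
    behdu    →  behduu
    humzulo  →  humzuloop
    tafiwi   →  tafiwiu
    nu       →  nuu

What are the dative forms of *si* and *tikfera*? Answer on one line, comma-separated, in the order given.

siu, tikferaop

The pattern is height harmony: -u when the last vowel of the stem is a high vowel (*behdu*, *tafiwi*, *nu*); -op when the last vowel of the stem is a non-high vowel (*laho*, *rewaba*, *humzulo*).
Since the last vowel of *si* is /i/ (a high vowel), it takes -u, giving *siu*.
*tikfera*: last vowel = /a/, a non-high vowel → -op → *tikferaop*.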